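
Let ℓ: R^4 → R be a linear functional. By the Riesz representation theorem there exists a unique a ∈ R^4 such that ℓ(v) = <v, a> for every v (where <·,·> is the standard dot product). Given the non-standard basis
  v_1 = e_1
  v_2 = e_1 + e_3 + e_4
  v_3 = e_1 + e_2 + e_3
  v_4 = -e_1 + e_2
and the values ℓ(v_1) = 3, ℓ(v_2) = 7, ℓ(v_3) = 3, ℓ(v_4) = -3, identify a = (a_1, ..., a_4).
a = (3, 0, 0, 4)

Write a = (a_1, ..., a_4) in the standard basis. For each basis vector v_i, ℓ(v_i) = <v_i, a> is a linear equation in the a_j's. Collect the n equations into a matrix system V a = ℓ, where row i of V is v_i (expressed in the standard basis). Since V is invertible (lower-triangular with 1s on the diagonal, up to permutation), solve by back-substitution:
  V =
[[1, 0, 0, 0],
 [1, 0, 1, 1],
 [1, 1, 1, 0],
 [-1, 1, 0, 0]]
  V a = (3, 7, 3, -3)
Solving gives a = (3, 0, 0, 4).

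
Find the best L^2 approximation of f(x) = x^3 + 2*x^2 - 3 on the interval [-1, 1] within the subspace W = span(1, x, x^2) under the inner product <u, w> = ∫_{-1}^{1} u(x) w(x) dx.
g(x) = 2*x^2 + 3*x/5 - 3

The best approximation g ∈ W is the orthogonal projection of f onto W. Writing g = a_0 + a_1 x + a_2 x^2, the coefficients solve the normal equations G · a = b where
  G_{ij} = <φ_i, φ_j> and b_i = <f, φ_i>, with φ_0 = 1, φ_1 = x, φ_2 = x^2.
G =
  [2, 0, 2/3]
  [0, 2/3, 0]
  [2/3, 0, 2/5],
b = (-14/3, 2/5, -6/5).
Solving gives a_0 = -3, a_1 = 3/5, a_2 = 2, so
  g(x) = 2*x^2 + 3*x/5 - 3.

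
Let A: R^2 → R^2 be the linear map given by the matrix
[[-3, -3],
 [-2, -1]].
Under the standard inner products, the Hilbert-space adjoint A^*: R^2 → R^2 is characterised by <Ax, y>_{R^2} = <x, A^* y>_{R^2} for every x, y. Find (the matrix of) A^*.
A^* = A^T =
[[-3, -2],
 [-3, -1]]

For real matrices with standard dot products, the defining identity <Ax, y> = <x, A^* y> gives (Ax)^T y = x^T (A^*) y, i.e. x^T A^T y = x^T (A^*) y. Since this holds for all x, y, we must have A^* = A^T. Therefore
A^* =
[[-3, -2],
 [-3, -1]].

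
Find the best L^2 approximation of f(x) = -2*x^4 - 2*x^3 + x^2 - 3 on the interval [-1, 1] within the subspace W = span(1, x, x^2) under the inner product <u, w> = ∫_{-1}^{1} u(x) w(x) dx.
g(x) = -5*x^2/7 - 6*x/5 - 99/35

The best approximation g ∈ W is the orthogonal projection of f onto W. Writing g = a_0 + a_1 x + a_2 x^2, the coefficients solve the normal equations G · a = b where
  G_{ij} = <φ_i, φ_j> and b_i = <f, φ_i>, with φ_0 = 1, φ_1 = x, φ_2 = x^2.
G =
  [2, 0, 2/3]
  [0, 2/3, 0]
  [2/3, 0, 2/5],
b = (-92/15, -4/5, -76/35).
Solving gives a_0 = -99/35, a_1 = -6/5, a_2 = -5/7, so
  g(x) = -5*x^2/7 - 6*x/5 - 99/35.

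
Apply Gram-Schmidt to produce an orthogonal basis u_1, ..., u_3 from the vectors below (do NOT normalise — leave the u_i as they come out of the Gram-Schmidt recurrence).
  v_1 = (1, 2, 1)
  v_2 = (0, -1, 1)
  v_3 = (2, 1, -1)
Orthogonal basis:
  u_1 = (1, 2, 1)
  u_2 = (1/6, -2/3, 7/6)
  u_3 = (18/11, -6/11, -6/11)

Apply the Gram-Schmidt recurrence
  u_1 = v_1
  u_i = v_i − Σ_{j<i} ((v_i · u_j) / (u_j · u_j)) · u_j.

Step by step this gives:
  u_1 = (1, 2, 1)
  u_2 = (1/6, -2/3, 7/6)
  u_3 = (18/11, -6/11, -6/11)

Orthogonality check:
  u_2 · u_1 = 0 (should be 0)
  u_3 · u_1 = 0 (should be 0)
  u_3 · u_2 = 0 (should be 0)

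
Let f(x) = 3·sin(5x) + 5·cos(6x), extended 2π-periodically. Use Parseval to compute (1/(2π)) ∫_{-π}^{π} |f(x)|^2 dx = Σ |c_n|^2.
Σ |c_n|^2 = 17

Expand |f|^2 and use orthogonality of {sin(nx), cos(mx)} on [-π, π]:
  ∫_{-π}^{π} sin(nx)^2 dx = π, ∫ cos(mx)^2 dx = π, and cross terms integrate to 0.
So ∫_{-π}^{π} f(x)^2 dx = 3^2 · π + 5^2 · π = (9 + 25)π.
Divide by 2π: (9 + 25)/2 = 17.
By Parseval, this equals Σ |c_n|^2.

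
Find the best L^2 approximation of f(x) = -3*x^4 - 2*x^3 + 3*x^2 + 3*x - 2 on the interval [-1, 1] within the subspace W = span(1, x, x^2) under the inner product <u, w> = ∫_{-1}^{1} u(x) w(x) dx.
g(x) = 3*x^2/7 + 9*x/5 - 61/35

The best approximation g ∈ W is the orthogonal projection of f onto W. Writing g = a_0 + a_1 x + a_2 x^2, the coefficients solve the normal equations G · a = b where
  G_{ij} = <φ_i, φ_j> and b_i = <f, φ_i>, with φ_0 = 1, φ_1 = x, φ_2 = x^2.
G =
  [2, 0, 2/3]
  [0, 2/3, 0]
  [2/3, 0, 2/5],
b = (-16/5, 6/5, -104/105).
Solving gives a_0 = -61/35, a_1 = 9/5, a_2 = 3/7, so
  g(x) = 3*x^2/7 + 9*x/5 - 61/35.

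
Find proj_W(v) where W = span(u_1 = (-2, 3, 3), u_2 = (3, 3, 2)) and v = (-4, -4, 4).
proj_W(v) = (-1912/403, -24/31, 112/403)

Set up U = [u_1 | ... | u_2] ∈ R^(3×2). The projector onto W = col(U) is P = U (U^T U)^(-1) U^T.
Compute U^T U =
  [22, 9]
  [9, 22],
and U^T v = (8, -16).
Solve U^T U · c = U^T v for the coefficients: c = (320/403, -424/403). The projection is proj_W(v) = U c.
Check: (v - proj_W(v)) · u_1 = 0  (should be 0).
Check: (v - proj_W(v)) · u_2 = 0  (should be 0).
Result: proj_W(v) = (-1912/403, -24/31, 112/403).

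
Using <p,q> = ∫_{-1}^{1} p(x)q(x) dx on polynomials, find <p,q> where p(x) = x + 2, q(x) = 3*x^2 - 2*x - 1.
<p,q> = -4/3

Expand the product: p(x)·q(x) = 3*x^3 + 4*x^2 - 5*x - 2.
∫_{-1}^{1} of each monomial x^k gives [2/(k+1) if k even, 0 if k odd]. Integrating term-by-term (or equivalently evaluating the antiderivative F(x) = 3*x^4/4 + 4*x^3/3 - 5*x^2/2 - 2*x at the endpoints):
  F(1) − F(−1) = -29/12 − (-13/12) = -4/3.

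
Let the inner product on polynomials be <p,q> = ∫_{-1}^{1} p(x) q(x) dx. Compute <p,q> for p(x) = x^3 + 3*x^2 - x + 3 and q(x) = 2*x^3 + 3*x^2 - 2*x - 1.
<p,q> = 40/21

Expand the product: p(x)·q(x) = 2*x^6 + 9*x^5 + 5*x^4 - 4*x^3 + 8*x^2 - 5*x - 3.
∫_{-1}^{1} of each monomial x^k gives [2/(k+1) if k even, 0 if k odd]. Integrating term-by-term (or equivalently evaluating the antiderivative F(x) = 2*x^7/7 + 3*x^6/2 + x^5 - x^4 + 8*x^3/3 - 5*x^2/2 - 3*x at the endpoints):
  F(1) − F(−1) = -22/21 − (-62/21) = 40/21.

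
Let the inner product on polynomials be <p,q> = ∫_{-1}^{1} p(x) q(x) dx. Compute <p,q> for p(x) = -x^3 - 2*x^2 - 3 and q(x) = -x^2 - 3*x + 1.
<p,q> = -10/3

Expand the product: p(x)·q(x) = x^5 + 5*x^4 + 5*x^3 + x^2 + 9*x - 3.
∫_{-1}^{1} of each monomial x^k gives [2/(k+1) if k even, 0 if k odd]. Integrating term-by-term (or equivalently evaluating the antiderivative F(x) = x^6/6 + x^5 + 5*x^4/4 + x^3/3 + 9*x^2/2 - 3*x at the endpoints):
  F(1) − F(−1) = 17/4 − (91/12) = -10/3.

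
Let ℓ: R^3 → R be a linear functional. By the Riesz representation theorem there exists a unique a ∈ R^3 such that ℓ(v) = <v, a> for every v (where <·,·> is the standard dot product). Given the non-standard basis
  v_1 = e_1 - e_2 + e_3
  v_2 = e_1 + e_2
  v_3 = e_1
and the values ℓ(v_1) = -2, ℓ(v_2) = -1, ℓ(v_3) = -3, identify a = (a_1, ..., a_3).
a = (-3, 2, 3)

Write a = (a_1, ..., a_3) in the standard basis. For each basis vector v_i, ℓ(v_i) = <v_i, a> is a linear equation in the a_j's. Collect the n equations into a matrix system V a = ℓ, where row i of V is v_i (expressed in the standard basis). Since V is invertible (lower-triangular with 1s on the diagonal, up to permutation), solve by back-substitution:
  V =
[[1, -1, 1],
 [1, 1, 0],
 [1, 0, 0]]
  V a = (-2, -1, -3)
Solving gives a = (-3, 2, 3).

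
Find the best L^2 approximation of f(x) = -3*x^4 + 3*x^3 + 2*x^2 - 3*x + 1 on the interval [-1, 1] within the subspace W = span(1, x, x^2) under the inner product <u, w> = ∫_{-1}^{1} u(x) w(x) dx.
g(x) = -4*x^2/7 - 6*x/5 + 44/35

The best approximation g ∈ W is the orthogonal projection of f onto W. Writing g = a_0 + a_1 x + a_2 x^2, the coefficients solve the normal equations G · a = b where
  G_{ij} = <φ_i, φ_j> and b_i = <f, φ_i>, with φ_0 = 1, φ_1 = x, φ_2 = x^2.
G =
  [2, 0, 2/3]
  [0, 2/3, 0]
  [2/3, 0, 2/5],
b = (32/15, -4/5, 64/105).
Solving gives a_0 = 44/35, a_1 = -6/5, a_2 = -4/7, so
  g(x) = -4*x^2/7 - 6*x/5 + 44/35.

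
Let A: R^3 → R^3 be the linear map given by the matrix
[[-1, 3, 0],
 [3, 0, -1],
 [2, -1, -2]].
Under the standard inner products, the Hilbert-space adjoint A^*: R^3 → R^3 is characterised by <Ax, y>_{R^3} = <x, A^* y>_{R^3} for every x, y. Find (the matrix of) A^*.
A^* = A^T =
[[-1, 3, 2],
 [3, 0, -1],
 [0, -1, -2]]

For real matrices with standard dot products, the defining identity <Ax, y> = <x, A^* y> gives (Ax)^T y = x^T (A^*) y, i.e. x^T A^T y = x^T (A^*) y. Since this holds for all x, y, we must have A^* = A^T. Therefore
A^* =
[[-1, 3, 2],
 [3, 0, -1],
 [0, -1, -2]].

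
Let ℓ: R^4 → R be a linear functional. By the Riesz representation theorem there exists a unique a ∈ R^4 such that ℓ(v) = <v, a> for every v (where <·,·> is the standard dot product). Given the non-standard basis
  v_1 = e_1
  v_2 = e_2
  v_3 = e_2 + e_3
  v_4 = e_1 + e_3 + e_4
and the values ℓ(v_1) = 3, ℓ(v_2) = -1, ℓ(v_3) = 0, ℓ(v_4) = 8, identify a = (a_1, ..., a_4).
a = (3, -1, 1, 4)

Write a = (a_1, ..., a_4) in the standard basis. For each basis vector v_i, ℓ(v_i) = <v_i, a> is a linear equation in the a_j's. Collect the n equations into a matrix system V a = ℓ, where row i of V is v_i (expressed in the standard basis). Since V is invertible (lower-triangular with 1s on the diagonal, up to permutation), solve by back-substitution:
  V =
[[1, 0, 0, 0],
 [0, 1, 0, 0],
 [0, 1, 1, 0],
 [1, 0, 1, 1]]
  V a = (3, -1, 0, 8)
Solving gives a = (3, -1, 1, 4).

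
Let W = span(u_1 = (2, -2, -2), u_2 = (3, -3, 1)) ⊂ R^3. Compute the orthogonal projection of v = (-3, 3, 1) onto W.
proj_W(v) = (-3, 3, 1)

Set up U = [u_1 | ... | u_2] ∈ R^(3×2). The projector onto W = col(U) is P = U (U^T U)^(-1) U^T.
Compute U^T U =
  [12, 10]
  [10, 19],
and U^T v = (-14, -17).
Solve U^T U · c = U^T v for the coefficients: c = (-3/4, -1/2). The projection is proj_W(v) = U c.
Check: (v - proj_W(v)) · u_1 = 0  (should be 0).
Check: (v - proj_W(v)) · u_2 = 0  (should be 0).
Result: proj_W(v) = (-3, 3, 1).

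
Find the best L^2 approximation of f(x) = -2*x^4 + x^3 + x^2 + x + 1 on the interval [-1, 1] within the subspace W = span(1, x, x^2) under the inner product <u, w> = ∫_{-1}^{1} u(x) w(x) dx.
g(x) = -5*x^2/7 + 8*x/5 + 41/35

The best approximation g ∈ W is the orthogonal projection of f onto W. Writing g = a_0 + a_1 x + a_2 x^2, the coefficients solve the normal equations G · a = b where
  G_{ij} = <φ_i, φ_j> and b_i = <f, φ_i>, with φ_0 = 1, φ_1 = x, φ_2 = x^2.
G =
  [2, 0, 2/3]
  [0, 2/3, 0]
  [2/3, 0, 2/5],
b = (28/15, 16/15, 52/105).
Solving gives a_0 = 41/35, a_1 = 8/5, a_2 = -5/7, so
  g(x) = -5*x^2/7 + 8*x/5 + 41/35.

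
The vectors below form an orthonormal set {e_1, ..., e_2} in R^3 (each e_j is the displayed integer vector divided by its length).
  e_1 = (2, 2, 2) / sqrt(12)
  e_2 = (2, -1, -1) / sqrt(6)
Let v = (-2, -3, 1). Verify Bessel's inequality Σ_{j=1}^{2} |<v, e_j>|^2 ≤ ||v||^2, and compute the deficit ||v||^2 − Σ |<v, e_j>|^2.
Σ |<v, e_j>|^2 = 6; ||v||^2 = 14; deficit = 8

Write each e_j = u_j / sqrt(<u_j, u_j>) where u_j is the displayed integer vector. Then <v, e_j> = <v, u_j> / sqrt(<u_j, u_j>), so |<v, e_j>|^2 = <v, u_j>^2 / <u_j, u_j>.
Coefficients: <v, e_1> = -8/sqrt(12), <v, e_2> = -2/sqrt(6).
Square and sum: Σ |<v, e_j>|^2 = 6.
Compute ||v||^2 = v·v = 14.
Deficit = 14 − 6 = 8 ≥ 0, confirming Bessel's inequality. (The deficit equals ||v − Σ <v,e_j> e_j||^2, the squared distance from v to span{e_j}.)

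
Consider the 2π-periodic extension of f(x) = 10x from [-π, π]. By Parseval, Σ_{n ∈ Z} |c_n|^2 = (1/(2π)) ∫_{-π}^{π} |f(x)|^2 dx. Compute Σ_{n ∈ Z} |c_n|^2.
Σ |c_n|^2 = 100π^2/3

Expand and integrate term by term over [-π, π]:
  ∫ (10x)^2 dx = 100·(2π^3/3); ∫ 2·10·(0)·x dx = 0 (odd integrand); ∫ 0^2 dx = 0·2π.
So (1/(2π)) ∫_{-π}^{π} (10x)^2 dx = 100π^2/3 + 0 = 100π^2/3.
Parseval ⇒ Σ |c_n|^2 = 100π^2/3.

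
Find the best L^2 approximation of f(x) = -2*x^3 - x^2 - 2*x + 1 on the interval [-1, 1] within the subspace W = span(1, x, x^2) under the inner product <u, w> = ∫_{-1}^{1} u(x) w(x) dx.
g(x) = -x^2 - 16*x/5 + 1

The best approximation g ∈ W is the orthogonal projection of f onto W. Writing g = a_0 + a_1 x + a_2 x^2, the coefficients solve the normal equations G · a = b where
  G_{ij} = <φ_i, φ_j> and b_i = <f, φ_i>, with φ_0 = 1, φ_1 = x, φ_2 = x^2.
G =
  [2, 0, 2/3]
  [0, 2/3, 0]
  [2/3, 0, 2/5],
b = (4/3, -32/15, 4/15).
Solving gives a_0 = 1, a_1 = -16/5, a_2 = -1, so
  g(x) = -x^2 - 16*x/5 + 1.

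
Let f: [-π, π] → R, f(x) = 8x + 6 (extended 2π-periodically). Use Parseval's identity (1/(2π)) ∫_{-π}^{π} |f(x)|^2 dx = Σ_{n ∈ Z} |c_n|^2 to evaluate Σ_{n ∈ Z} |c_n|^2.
Σ |c_n|^2 = 64π^2/3 + 36

Expand and integrate term by term over [-π, π]:
  ∫ (8x)^2 dx = 64·(2π^3/3); ∫ 2·8·(6)·x dx = 0 (odd integrand); ∫ 6^2 dx = 36·2π.
So (1/(2π)) ∫_{-π}^{π} (8x + 6)^2 dx = 64π^2/3 + 36 = 64π^2/3 + 36.
Parseval ⇒ Σ |c_n|^2 = 64π^2/3 + 36.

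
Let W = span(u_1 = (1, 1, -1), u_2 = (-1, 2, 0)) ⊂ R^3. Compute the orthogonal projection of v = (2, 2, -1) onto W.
proj_W(v) = (11/7, 25/14, -23/14)

Set up U = [u_1 | ... | u_2] ∈ R^(3×2). The projector onto W = col(U) is P = U (U^T U)^(-1) U^T.
Compute U^T U =
  [3, 1]
  [1, 5],
and U^T v = (5, 2).
Solve U^T U · c = U^T v for the coefficients: c = (23/14, 1/14). The projection is proj_W(v) = U c.
Check: (v - proj_W(v)) · u_1 = 0  (should be 0).
Check: (v - proj_W(v)) · u_2 = 0  (should be 0).
Result: proj_W(v) = (11/7, 25/14, -23/14).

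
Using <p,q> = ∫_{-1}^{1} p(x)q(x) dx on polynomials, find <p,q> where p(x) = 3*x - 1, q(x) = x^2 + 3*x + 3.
<p,q> = -2/3

Expand the product: p(x)·q(x) = 3*x^3 + 8*x^2 + 6*x - 3.
∫_{-1}^{1} of each monomial x^k gives [2/(k+1) if k even, 0 if k odd]. Integrating term-by-term (or equivalently evaluating the antiderivative F(x) = 3*x^4/4 + 8*x^3/3 + 3*x^2 - 3*x at the endpoints):
  F(1) − F(−1) = 41/12 − (49/12) = -2/3.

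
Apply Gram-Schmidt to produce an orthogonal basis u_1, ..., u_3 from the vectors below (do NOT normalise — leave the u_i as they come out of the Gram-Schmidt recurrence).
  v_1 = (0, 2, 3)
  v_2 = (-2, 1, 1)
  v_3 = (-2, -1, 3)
Orthogonal basis:
  u_1 = (0, 2, 3)
  u_2 = (-2, 3/13, -2/13)
  u_3 = (-20/53, -120/53, 80/53)

Apply the Gram-Schmidt recurrence
  u_1 = v_1
  u_i = v_i − Σ_{j<i} ((v_i · u_j) / (u_j · u_j)) · u_j.

Step by step this gives:
  u_1 = (0, 2, 3)
  u_2 = (-2, 3/13, -2/13)
  u_3 = (-20/53, -120/53, 80/53)

Orthogonality check:
  u_2 · u_1 = 0 (should be 0)
  u_3 · u_1 = 0 (should be 0)
  u_3 · u_2 = 0 (should be 0)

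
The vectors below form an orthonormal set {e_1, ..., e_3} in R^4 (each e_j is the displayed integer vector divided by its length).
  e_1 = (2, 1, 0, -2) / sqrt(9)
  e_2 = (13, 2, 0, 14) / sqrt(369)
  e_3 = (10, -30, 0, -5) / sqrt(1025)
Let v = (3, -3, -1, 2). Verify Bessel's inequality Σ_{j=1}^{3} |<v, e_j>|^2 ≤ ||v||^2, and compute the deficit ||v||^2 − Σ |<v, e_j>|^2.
Σ |<v, e_j>|^2 = 22; ||v||^2 = 23; deficit = 1

Write each e_j = u_j / sqrt(<u_j, u_j>) where u_j is the displayed integer vector. Then <v, e_j> = <v, u_j> / sqrt(<u_j, u_j>), so |<v, e_j>|^2 = <v, u_j>^2 / <u_j, u_j>.
Coefficients: <v, e_1> = -1/sqrt(9), <v, e_2> = 61/sqrt(369), <v, e_3> = 110/sqrt(1025).
Square and sum: Σ |<v, e_j>|^2 = 22.
Compute ||v||^2 = v·v = 23.
Deficit = 23 − 22 = 1 ≥ 0, confirming Bessel's inequality. (The deficit equals ||v − Σ <v,e_j> e_j||^2, the squared distance from v to span{e_j}.)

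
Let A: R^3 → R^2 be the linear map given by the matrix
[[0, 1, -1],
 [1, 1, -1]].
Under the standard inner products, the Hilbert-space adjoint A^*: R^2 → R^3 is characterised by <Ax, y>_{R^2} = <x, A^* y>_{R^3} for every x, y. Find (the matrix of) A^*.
A^* = A^T =
[[0, 1],
 [1, 1],
 [-1, -1]]

For real matrices with standard dot products, the defining identity <Ax, y> = <x, A^* y> gives (Ax)^T y = x^T (A^*) y, i.e. x^T A^T y = x^T (A^*) y. Since this holds for all x, y, we must have A^* = A^T. Therefore
A^* =
[[0, 1],
 [1, 1],
 [-1, -1]].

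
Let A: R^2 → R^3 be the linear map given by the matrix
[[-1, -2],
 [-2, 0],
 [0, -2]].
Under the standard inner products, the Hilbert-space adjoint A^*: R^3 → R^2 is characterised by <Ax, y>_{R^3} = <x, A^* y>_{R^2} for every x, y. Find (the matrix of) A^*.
A^* = A^T =
[[-1, -2, 0],
 [-2, 0, -2]]

For real matrices with standard dot products, the defining identity <Ax, y> = <x, A^* y> gives (Ax)^T y = x^T (A^*) y, i.e. x^T A^T y = x^T (A^*) y. Since this holds for all x, y, we must have A^* = A^T. Therefore
A^* =
[[-1, -2, 0],
 [-2, 0, -2]].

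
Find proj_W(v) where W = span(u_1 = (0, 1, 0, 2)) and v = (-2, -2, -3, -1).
proj_W(v) = (0, -4/5, 0, -8/5)

Set up U = [u_1 | ... | u_1] ∈ R^(4×1). The projector onto W = col(U) is P = U (U^T U)^(-1) U^T.
Compute U^T U =
  [5],
and U^T v = (-4).
Solve U^T U · c = U^T v for the coefficients: c = (-4/5). The projection is proj_W(v) = U c.
Check: (v - proj_W(v)) · u_1 = 0  (should be 0).
Result: proj_W(v) = (0, -4/5, 0, -8/5).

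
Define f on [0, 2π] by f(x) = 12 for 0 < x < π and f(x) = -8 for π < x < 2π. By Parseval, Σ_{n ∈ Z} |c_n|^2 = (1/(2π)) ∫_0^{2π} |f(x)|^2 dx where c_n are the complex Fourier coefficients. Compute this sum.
Σ |c_n|^2 = 104

Parseval equates the L^2 energy of f (normalised by 1/(2π)) with the ℓ^2 sum of its Fourier coefficients: (1/(2π)) ∫_0^{2π} |f|^2 = Σ |c_n|^2.
Compute the left side: (1/(2π)) [∫_0^π 12^2 dx + ∫_π^{2π} (-8)^2 dx] = (1/(2π)) · (144π + 64π) = (144 + 64)/2 = 104.
So Σ_{n ∈ Z} |c_n|^2 = 104.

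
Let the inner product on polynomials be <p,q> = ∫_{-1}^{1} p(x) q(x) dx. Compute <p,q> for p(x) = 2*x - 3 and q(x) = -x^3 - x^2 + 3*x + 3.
<p,q> = -64/5

Expand the product: p(x)·q(x) = -2*x^4 + x^3 + 9*x^2 - 3*x - 9.
∫_{-1}^{1} of each monomial x^k gives [2/(k+1) if k even, 0 if k odd]. Integrating term-by-term (or equivalently evaluating the antiderivative F(x) = -2*x^5/5 + x^4/4 + 3*x^3 - 3*x^2/2 - 9*x at the endpoints):
  F(1) − F(−1) = -153/20 − (103/20) = -64/5.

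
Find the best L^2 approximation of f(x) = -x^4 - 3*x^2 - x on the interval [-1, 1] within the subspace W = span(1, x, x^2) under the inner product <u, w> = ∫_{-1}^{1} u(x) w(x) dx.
g(x) = -27*x^2/7 - x + 3/35

The best approximation g ∈ W is the orthogonal projection of f onto W. Writing g = a_0 + a_1 x + a_2 x^2, the coefficients solve the normal equations G · a = b where
  G_{ij} = <φ_i, φ_j> and b_i = <f, φ_i>, with φ_0 = 1, φ_1 = x, φ_2 = x^2.
G =
  [2, 0, 2/3]
  [0, 2/3, 0]
  [2/3, 0, 2/5],
b = (-12/5, -2/3, -52/35).
Solving gives a_0 = 3/35, a_1 = -1, a_2 = -27/7, so
  g(x) = -27*x^2/7 - x + 3/35.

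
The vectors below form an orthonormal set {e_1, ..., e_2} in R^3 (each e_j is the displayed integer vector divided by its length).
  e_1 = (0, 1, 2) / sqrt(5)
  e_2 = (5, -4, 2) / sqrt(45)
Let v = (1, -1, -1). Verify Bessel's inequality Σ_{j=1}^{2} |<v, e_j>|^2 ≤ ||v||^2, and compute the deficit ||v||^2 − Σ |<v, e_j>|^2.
Σ |<v, e_j>|^2 = 26/9; ||v||^2 = 3; deficit = 1/9

Write each e_j = u_j / sqrt(<u_j, u_j>) where u_j is the displayed integer vector. Then <v, e_j> = <v, u_j> / sqrt(<u_j, u_j>), so |<v, e_j>|^2 = <v, u_j>^2 / <u_j, u_j>.
Coefficients: <v, e_1> = -3/sqrt(5), <v, e_2> = 7/sqrt(45).
Square and sum: Σ |<v, e_j>|^2 = 26/9.
Compute ||v||^2 = v·v = 3.
Deficit = 3 − 26/9 = 1/9 ≥ 0, confirming Bessel's inequality. (The deficit equals ||v − Σ <v,e_j> e_j||^2, the squared distance from v to span{e_j}.)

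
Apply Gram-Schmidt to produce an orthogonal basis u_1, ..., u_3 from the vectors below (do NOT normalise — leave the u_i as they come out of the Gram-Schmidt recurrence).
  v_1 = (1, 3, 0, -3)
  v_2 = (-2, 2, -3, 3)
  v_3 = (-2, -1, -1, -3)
Orthogonal basis:
  u_1 = (1, 3, 0, -3)
  u_2 = (-33/19, 53/19, -3, 42/19)
  u_3 = (-162/67, -87/67, -91/67, -141/67)

Apply the Gram-Schmidt recurrence
  u_1 = v_1
  u_i = v_i − Σ_{j<i} ((v_i · u_j) / (u_j · u_j)) · u_j.

Step by step this gives:
  u_1 = (1, 3, 0, -3)
  u_2 = (-33/19, 53/19, -3, 42/19)
  u_3 = (-162/67, -87/67, -91/67, -141/67)

Orthogonality check:
  u_2 · u_1 = 0 (should be 0)
  u_3 · u_1 = 0 (should be 0)
  u_3 · u_2 = 0 (should be 0)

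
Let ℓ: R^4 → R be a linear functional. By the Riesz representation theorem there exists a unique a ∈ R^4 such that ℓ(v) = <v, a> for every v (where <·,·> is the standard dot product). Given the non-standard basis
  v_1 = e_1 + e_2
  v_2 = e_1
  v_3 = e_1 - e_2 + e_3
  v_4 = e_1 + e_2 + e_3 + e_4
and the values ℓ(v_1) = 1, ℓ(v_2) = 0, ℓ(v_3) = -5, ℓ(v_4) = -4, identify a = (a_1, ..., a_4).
a = (0, 1, -4, -1)

Write a = (a_1, ..., a_4) in the standard basis. For each basis vector v_i, ℓ(v_i) = <v_i, a> is a linear equation in the a_j's. Collect the n equations into a matrix system V a = ℓ, where row i of V is v_i (expressed in the standard basis). Since V is invertible (lower-triangular with 1s on the diagonal, up to permutation), solve by back-substitution:
  V =
[[1, 1, 0, 0],
 [1, 0, 0, 0],
 [1, -1, 1, 0],
 [1, 1, 1, 1]]
  V a = (1, 0, -5, -4)
Solving gives a = (0, 1, -4, -1).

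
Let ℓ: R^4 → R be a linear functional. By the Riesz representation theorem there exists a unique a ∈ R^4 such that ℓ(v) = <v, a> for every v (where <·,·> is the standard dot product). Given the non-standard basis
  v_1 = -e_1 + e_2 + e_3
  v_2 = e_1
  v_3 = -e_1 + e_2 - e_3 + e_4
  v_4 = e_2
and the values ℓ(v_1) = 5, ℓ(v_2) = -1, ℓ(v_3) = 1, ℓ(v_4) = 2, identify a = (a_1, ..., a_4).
a = (-1, 2, 2, 0)

Write a = (a_1, ..., a_4) in the standard basis. For each basis vector v_i, ℓ(v_i) = <v_i, a> is a linear equation in the a_j's. Collect the n equations into a matrix system V a = ℓ, where row i of V is v_i (expressed in the standard basis). Since V is invertible (lower-triangular with 1s on the diagonal, up to permutation), solve by back-substitution:
  V =
[[-1, 1, 1, 0],
 [1, 0, 0, 0],
 [-1, 1, -1, 1],
 [0, 1, 0, 0]]
  V a = (5, -1, 1, 2)
Solving gives a = (-1, 2, 2, 0).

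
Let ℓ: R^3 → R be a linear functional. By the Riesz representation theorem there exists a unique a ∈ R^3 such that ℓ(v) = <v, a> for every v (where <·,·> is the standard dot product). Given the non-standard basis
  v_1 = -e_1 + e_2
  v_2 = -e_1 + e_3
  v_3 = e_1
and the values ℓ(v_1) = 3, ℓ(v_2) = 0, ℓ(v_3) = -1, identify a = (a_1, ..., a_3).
a = (-1, 2, -1)

Write a = (a_1, ..., a_3) in the standard basis. For each basis vector v_i, ℓ(v_i) = <v_i, a> is a linear equation in the a_j's. Collect the n equations into a matrix system V a = ℓ, where row i of V is v_i (expressed in the standard basis). Since V is invertible (lower-triangular with 1s on the diagonal, up to permutation), solve by back-substitution:
  V =
[[-1, 1, 0],
 [-1, 0, 1],
 [1, 0, 0]]
  V a = (3, 0, -1)
Solving gives a = (-1, 2, -1).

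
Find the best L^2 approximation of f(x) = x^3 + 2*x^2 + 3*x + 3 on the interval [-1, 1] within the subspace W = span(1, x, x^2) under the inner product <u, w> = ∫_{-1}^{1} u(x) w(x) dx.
g(x) = 2*x^2 + 18*x/5 + 3

The best approximation g ∈ W is the orthogonal projection of f onto W. Writing g = a_0 + a_1 x + a_2 x^2, the coefficients solve the normal equations G · a = b where
  G_{ij} = <φ_i, φ_j> and b_i = <f, φ_i>, with φ_0 = 1, φ_1 = x, φ_2 = x^2.
G =
  [2, 0, 2/3]
  [0, 2/3, 0]
  [2/3, 0, 2/5],
b = (22/3, 12/5, 14/5).
Solving gives a_0 = 3, a_1 = 18/5, a_2 = 2, so
  g(x) = 2*x^2 + 18*x/5 + 3.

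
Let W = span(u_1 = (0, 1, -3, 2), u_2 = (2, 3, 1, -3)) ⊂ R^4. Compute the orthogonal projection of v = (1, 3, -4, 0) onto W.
proj_W(v) = (188/143, 951/286, -973/286, 105/143)

Set up U = [u_1 | ... | u_2] ∈ R^(4×2). The projector onto W = col(U) is P = U (U^T U)^(-1) U^T.
Compute U^T U =
  [14, -6]
  [-6, 23],
and U^T v = (15, 7).
Solve U^T U · c = U^T v for the coefficients: c = (387/286, 94/143). The projection is proj_W(v) = U c.
Check: (v - proj_W(v)) · u_1 = 0  (should be 0).
Check: (v - proj_W(v)) · u_2 = 0  (should be 0).
Result: proj_W(v) = (188/143, 951/286, -973/286, 105/143).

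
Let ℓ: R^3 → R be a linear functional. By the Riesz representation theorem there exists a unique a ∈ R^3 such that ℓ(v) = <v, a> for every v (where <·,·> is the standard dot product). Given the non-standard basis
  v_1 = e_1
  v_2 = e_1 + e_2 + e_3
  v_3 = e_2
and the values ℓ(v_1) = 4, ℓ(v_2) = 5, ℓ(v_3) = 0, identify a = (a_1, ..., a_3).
a = (4, 0, 1)

Write a = (a_1, ..., a_3) in the standard basis. For each basis vector v_i, ℓ(v_i) = <v_i, a> is a linear equation in the a_j's. Collect the n equations into a matrix system V a = ℓ, where row i of V is v_i (expressed in the standard basis). Since V is invertible (lower-triangular with 1s on the diagonal, up to permutation), solve by back-substitution:
  V =
[[1, 0, 0],
 [1, 1, 1],
 [0, 1, 0]]
  V a = (4, 5, 0)
Solving gives a = (4, 0, 1).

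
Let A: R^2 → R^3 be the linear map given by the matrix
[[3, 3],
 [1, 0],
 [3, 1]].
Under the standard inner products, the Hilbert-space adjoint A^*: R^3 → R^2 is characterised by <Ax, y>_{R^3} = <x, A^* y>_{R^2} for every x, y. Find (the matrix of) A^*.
A^* = A^T =
[[3, 1, 3],
 [3, 0, 1]]

For real matrices with standard dot products, the defining identity <Ax, y> = <x, A^* y> gives (Ax)^T y = x^T (A^*) y, i.e. x^T A^T y = x^T (A^*) y. Since this holds for all x, y, we must have A^* = A^T. Therefore
A^* =
[[3, 1, 3],
 [3, 0, 1]].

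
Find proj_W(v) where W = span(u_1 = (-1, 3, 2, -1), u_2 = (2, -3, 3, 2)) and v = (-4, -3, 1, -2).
proj_W(v) = (12/341, -57/341, -73/341, 12/341)

Set up U = [u_1 | ... | u_2] ∈ R^(4×2). The projector onto W = col(U) is P = U (U^T U)^(-1) U^T.
Compute U^T U =
  [15, -7]
  [-7, 26],
and U^T v = (-1, 0).
Solve U^T U · c = U^T v for the coefficients: c = (-26/341, -7/341). The projection is proj_W(v) = U c.
Check: (v - proj_W(v)) · u_1 = 0  (should be 0).
Check: (v - proj_W(v)) · u_2 = 0  (should be 0).
Result: proj_W(v) = (12/341, -57/341, -73/341, 12/341).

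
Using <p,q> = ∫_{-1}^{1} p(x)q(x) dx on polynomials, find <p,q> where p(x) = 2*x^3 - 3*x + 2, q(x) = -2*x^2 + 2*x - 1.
<p,q> = -136/15

Expand the product: p(x)·q(x) = -4*x^5 + 4*x^4 + 4*x^3 - 10*x^2 + 7*x - 2.
∫_{-1}^{1} of each monomial x^k gives [2/(k+1) if k even, 0 if k odd]. Integrating term-by-term (or equivalently evaluating the antiderivative F(x) = -2*x^6/3 + 4*x^5/5 + x^4 - 10*x^3/3 + 7*x^2/2 - 2*x at the endpoints):
  F(1) − F(−1) = -7/10 − (251/30) = -136/15.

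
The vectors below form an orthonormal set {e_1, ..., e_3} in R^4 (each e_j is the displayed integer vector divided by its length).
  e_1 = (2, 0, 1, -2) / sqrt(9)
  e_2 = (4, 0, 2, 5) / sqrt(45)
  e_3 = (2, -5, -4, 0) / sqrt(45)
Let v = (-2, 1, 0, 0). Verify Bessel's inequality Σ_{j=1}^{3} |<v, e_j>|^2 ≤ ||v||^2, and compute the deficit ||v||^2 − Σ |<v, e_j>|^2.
Σ |<v, e_j>|^2 = 5; ||v||^2 = 5; deficit = 0

Write each e_j = u_j / sqrt(<u_j, u_j>) where u_j is the displayed integer vector. Then <v, e_j> = <v, u_j> / sqrt(<u_j, u_j>), so |<v, e_j>|^2 = <v, u_j>^2 / <u_j, u_j>.
Coefficients: <v, e_1> = -4/sqrt(9), <v, e_2> = -8/sqrt(45), <v, e_3> = -9/sqrt(45).
Square and sum: Σ |<v, e_j>|^2 = 5.
Compute ||v||^2 = v·v = 5.
Deficit = 5 − 5 = 0 ≥ 0, confirming Bessel's inequality. (The deficit equals ||v − Σ <v,e_j> e_j||^2, the squared distance from v to span{e_j}.)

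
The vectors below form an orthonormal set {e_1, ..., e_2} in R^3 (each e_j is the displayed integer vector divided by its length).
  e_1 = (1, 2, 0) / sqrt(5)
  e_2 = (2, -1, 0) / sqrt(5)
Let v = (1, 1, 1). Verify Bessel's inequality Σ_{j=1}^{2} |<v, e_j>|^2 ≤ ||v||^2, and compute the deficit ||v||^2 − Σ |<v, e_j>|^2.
Σ |<v, e_j>|^2 = 2; ||v||^2 = 3; deficit = 1

Write each e_j = u_j / sqrt(<u_j, u_j>) where u_j is the displayed integer vector. Then <v, e_j> = <v, u_j> / sqrt(<u_j, u_j>), so |<v, e_j>|^2 = <v, u_j>^2 / <u_j, u_j>.
Coefficients: <v, e_1> = 3/sqrt(5), <v, e_2> = 1/sqrt(5).
Square and sum: Σ |<v, e_j>|^2 = 2.
Compute ||v||^2 = v·v = 3.
Deficit = 3 − 2 = 1 ≥ 0, confirming Bessel's inequality. (The deficit equals ||v − Σ <v,e_j> e_j||^2, the squared distance from v to span{e_j}.)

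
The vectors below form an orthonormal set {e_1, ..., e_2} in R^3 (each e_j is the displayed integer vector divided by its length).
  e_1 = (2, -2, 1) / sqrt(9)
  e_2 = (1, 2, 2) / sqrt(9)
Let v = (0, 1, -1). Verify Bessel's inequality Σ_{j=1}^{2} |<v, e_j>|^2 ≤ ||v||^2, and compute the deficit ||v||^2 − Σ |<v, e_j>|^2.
Σ |<v, e_j>|^2 = 1; ||v||^2 = 2; deficit = 1

Write each e_j = u_j / sqrt(<u_j, u_j>) where u_j is the displayed integer vector. Then <v, e_j> = <v, u_j> / sqrt(<u_j, u_j>), so |<v, e_j>|^2 = <v, u_j>^2 / <u_j, u_j>.
Coefficients: <v, e_1> = -3/sqrt(9), <v, e_2> = 0/sqrt(9).
Square and sum: Σ |<v, e_j>|^2 = 1.
Compute ||v||^2 = v·v = 2.
Deficit = 2 − 1 = 1 ≥ 0, confirming Bessel's inequality. (The deficit equals ||v − Σ <v,e_j> e_j||^2, the squared distance from v to span{e_j}.)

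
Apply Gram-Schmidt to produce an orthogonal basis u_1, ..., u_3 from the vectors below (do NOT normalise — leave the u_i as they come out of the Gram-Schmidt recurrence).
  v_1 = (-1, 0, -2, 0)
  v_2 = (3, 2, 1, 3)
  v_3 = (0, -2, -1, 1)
Orthogonal basis:
  u_1 = (-1, 0, -2, 0)
  u_2 = (2, 2, -1, 3)
  u_3 = (2/5, -2, -1/5, 1)

Apply the Gram-Schmidt recurrence
  u_1 = v_1
  u_i = v_i − Σ_{j<i} ((v_i · u_j) / (u_j · u_j)) · u_j.

Step by step this gives:
  u_1 = (-1, 0, -2, 0)
  u_2 = (2, 2, -1, 3)
  u_3 = (2/5, -2, -1/5, 1)

Orthogonality check:
  u_2 · u_1 = 0 (should be 0)
  u_3 · u_1 = 0 (should be 0)
  u_3 · u_2 = 0 (should be 0)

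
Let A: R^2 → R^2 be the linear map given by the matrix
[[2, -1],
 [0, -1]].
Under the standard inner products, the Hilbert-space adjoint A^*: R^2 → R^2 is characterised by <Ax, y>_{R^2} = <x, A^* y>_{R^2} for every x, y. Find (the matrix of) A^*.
A^* = A^T =
[[2, 0],
 [-1, -1]]

For real matrices with standard dot products, the defining identity <Ax, y> = <x, A^* y> gives (Ax)^T y = x^T (A^*) y, i.e. x^T A^T y = x^T (A^*) y. Since this holds for all x, y, we must have A^* = A^T. Therefore
A^* =
[[2, 0],
 [-1, -1]].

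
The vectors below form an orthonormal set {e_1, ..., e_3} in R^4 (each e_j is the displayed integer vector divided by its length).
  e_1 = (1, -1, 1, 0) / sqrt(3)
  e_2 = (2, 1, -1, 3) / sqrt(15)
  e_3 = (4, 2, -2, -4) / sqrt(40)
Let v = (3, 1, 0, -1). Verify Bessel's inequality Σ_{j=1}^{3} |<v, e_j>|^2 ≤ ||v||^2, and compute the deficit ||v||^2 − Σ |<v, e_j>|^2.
Σ |<v, e_j>|^2 = 21/2; ||v||^2 = 11; deficit = 1/2

Write each e_j = u_j / sqrt(<u_j, u_j>) where u_j is the displayed integer vector. Then <v, e_j> = <v, u_j> / sqrt(<u_j, u_j>), so |<v, e_j>|^2 = <v, u_j>^2 / <u_j, u_j>.
Coefficients: <v, e_1> = 2/sqrt(3), <v, e_2> = 4/sqrt(15), <v, e_3> = 18/sqrt(40).
Square and sum: Σ |<v, e_j>|^2 = 21/2.
Compute ||v||^2 = v·v = 11.
Deficit = 11 − 21/2 = 1/2 ≥ 0, confirming Bessel's inequality. (The deficit equals ||v − Σ <v,e_j> e_j||^2, the squared distance from v to span{e_j}.)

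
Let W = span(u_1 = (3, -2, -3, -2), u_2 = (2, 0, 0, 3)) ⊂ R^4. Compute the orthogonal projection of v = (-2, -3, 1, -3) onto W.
proj_W(v) = (-43/26, -3/13, -9/26, -42/13)

Set up U = [u_1 | ... | u_2] ∈ R^(4×2). The projector onto W = col(U) is P = U (U^T U)^(-1) U^T.
Compute U^T U =
  [26, 0]
  [0, 13],
and U^T v = (3, -13).
Solve U^T U · c = U^T v for the coefficients: c = (3/26, -1). The projection is proj_W(v) = U c.
Check: (v - proj_W(v)) · u_1 = 0  (should be 0).
Check: (v - proj_W(v)) · u_2 = 0  (should be 0).
Result: proj_W(v) = (-43/26, -3/13, -9/26, -42/13).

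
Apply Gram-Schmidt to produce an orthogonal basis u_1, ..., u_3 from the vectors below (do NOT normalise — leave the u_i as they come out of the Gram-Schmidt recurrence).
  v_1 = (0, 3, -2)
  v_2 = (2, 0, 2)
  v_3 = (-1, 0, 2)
Orthogonal basis:
  u_1 = (0, 3, -2)
  u_2 = (2, 12/13, 18/13)
  u_3 = (-27/22, 9/11, 27/22)

Apply the Gram-Schmidt recurrence
  u_1 = v_1
  u_i = v_i − Σ_{j<i} ((v_i · u_j) / (u_j · u_j)) · u_j.

Step by step this gives:
  u_1 = (0, 3, -2)
  u_2 = (2, 12/13, 18/13)
  u_3 = (-27/22, 9/11, 27/22)

Orthogonality check:
  u_2 · u_1 = 0 (should be 0)
  u_3 · u_1 = 0 (should be 0)
  u_3 · u_2 = 0 (should be 0)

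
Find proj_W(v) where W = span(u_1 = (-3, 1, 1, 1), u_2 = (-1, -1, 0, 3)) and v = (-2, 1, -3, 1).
proj_W(v) = (-128/107, 12/107, 35/107, 104/107)

Set up U = [u_1 | ... | u_2] ∈ R^(4×2). The projector onto W = col(U) is P = U (U^T U)^(-1) U^T.
Compute U^T U =
  [12, 5]
  [5, 11],
and U^T v = (5, 4).
Solve U^T U · c = U^T v for the coefficients: c = (35/107, 23/107). The projection is proj_W(v) = U c.
Check: (v - proj_W(v)) · u_1 = 0  (should be 0).
Check: (v - proj_W(v)) · u_2 = 0  (should be 0).
Result: proj_W(v) = (-128/107, 12/107, 35/107, 104/107).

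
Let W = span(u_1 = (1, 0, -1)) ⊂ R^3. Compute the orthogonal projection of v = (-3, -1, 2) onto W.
proj_W(v) = (-5/2, 0, 5/2)

Set up U = [u_1 | ... | u_1] ∈ R^(3×1). The projector onto W = col(U) is P = U (U^T U)^(-1) U^T.
Compute U^T U =
  [2],
and U^T v = (-5).
Solve U^T U · c = U^T v for the coefficients: c = (-5/2). The projection is proj_W(v) = U c.
Check: (v - proj_W(v)) · u_1 = 0  (should be 0).
Result: proj_W(v) = (-5/2, 0, 5/2).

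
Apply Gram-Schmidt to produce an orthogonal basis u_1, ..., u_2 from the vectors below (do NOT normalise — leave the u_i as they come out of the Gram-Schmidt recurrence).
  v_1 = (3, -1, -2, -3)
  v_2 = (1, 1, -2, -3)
Orthogonal basis:
  u_1 = (3, -1, -2, -3)
  u_2 = (-22/23, 38/23, -16/23, -24/23)

Apply the Gram-Schmidt recurrence
  u_1 = v_1
  u_i = v_i − Σ_{j<i} ((v_i · u_j) / (u_j · u_j)) · u_j.

Step by step this gives:
  u_1 = (3, -1, -2, -3)
  u_2 = (-22/23, 38/23, -16/23, -24/23)

Orthogonality check:
  u_2 · u_1 = 0 (should be 0)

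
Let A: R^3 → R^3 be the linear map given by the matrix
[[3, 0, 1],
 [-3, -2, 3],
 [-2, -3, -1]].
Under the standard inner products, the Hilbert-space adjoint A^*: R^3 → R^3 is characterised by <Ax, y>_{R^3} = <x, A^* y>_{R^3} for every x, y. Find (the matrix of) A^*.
A^* = A^T =
[[3, -3, -2],
 [0, -2, -3],
 [1, 3, -1]]

For real matrices with standard dot products, the defining identity <Ax, y> = <x, A^* y> gives (Ax)^T y = x^T (A^*) y, i.e. x^T A^T y = x^T (A^*) y. Since this holds for all x, y, we must have A^* = A^T. Therefore
A^* =
[[3, -3, -2],
 [0, -2, -3],
 [1, 3, -1]].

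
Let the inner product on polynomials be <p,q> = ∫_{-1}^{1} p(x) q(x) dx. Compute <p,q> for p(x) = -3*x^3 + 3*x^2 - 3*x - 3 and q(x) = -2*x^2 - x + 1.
<p,q> = 4/5

Expand the product: p(x)·q(x) = 6*x^5 - 3*x^4 + 12*x^2 - 3.
∫_{-1}^{1} of each monomial x^k gives [2/(k+1) if k even, 0 if k odd]. Integrating term-by-term (or equivalently evaluating the antiderivative F(x) = x^6 - 3*x^5/5 + 4*x^3 - 3*x at the endpoints):
  F(1) − F(−1) = 7/5 − (3/5) = 4/5.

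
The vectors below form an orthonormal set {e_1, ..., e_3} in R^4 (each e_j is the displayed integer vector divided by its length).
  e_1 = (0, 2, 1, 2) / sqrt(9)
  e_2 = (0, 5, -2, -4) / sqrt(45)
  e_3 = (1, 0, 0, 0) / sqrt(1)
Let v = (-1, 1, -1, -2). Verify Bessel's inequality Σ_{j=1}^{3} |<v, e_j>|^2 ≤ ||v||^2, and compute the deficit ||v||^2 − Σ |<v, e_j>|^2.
Σ |<v, e_j>|^2 = 7; ||v||^2 = 7; deficit = 0

Write each e_j = u_j / sqrt(<u_j, u_j>) where u_j is the displayed integer vector. Then <v, e_j> = <v, u_j> / sqrt(<u_j, u_j>), so |<v, e_j>|^2 = <v, u_j>^2 / <u_j, u_j>.
Coefficients: <v, e_1> = -3/sqrt(9), <v, e_2> = 15/sqrt(45), <v, e_3> = -1/sqrt(1).
Square and sum: Σ |<v, e_j>|^2 = 7.
Compute ||v||^2 = v·v = 7.
Deficit = 7 − 7 = 0 ≥ 0, confirming Bessel's inequality. (The deficit equals ||v − Σ <v,e_j> e_j||^2, the squared distance from v to span{e_j}.)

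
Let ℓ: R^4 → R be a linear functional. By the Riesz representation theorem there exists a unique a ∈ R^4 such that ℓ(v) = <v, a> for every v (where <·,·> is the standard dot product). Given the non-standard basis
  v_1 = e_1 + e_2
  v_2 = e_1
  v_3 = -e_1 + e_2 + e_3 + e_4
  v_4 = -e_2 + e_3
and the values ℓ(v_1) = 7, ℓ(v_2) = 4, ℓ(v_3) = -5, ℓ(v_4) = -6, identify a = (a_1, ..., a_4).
a = (4, 3, -3, -1)

Write a = (a_1, ..., a_4) in the standard basis. For each basis vector v_i, ℓ(v_i) = <v_i, a> is a linear equation in the a_j's. Collect the n equations into a matrix system V a = ℓ, where row i of V is v_i (expressed in the standard basis). Since V is invertible (lower-triangular with 1s on the diagonal, up to permutation), solve by back-substitution:
  V =
[[1, 1, 0, 0],
 [1, 0, 0, 0],
 [-1, 1, 1, 1],
 [0, -1, 1, 0]]
  V a = (7, 4, -5, -6)
Solving gives a = (4, 3, -3, -1).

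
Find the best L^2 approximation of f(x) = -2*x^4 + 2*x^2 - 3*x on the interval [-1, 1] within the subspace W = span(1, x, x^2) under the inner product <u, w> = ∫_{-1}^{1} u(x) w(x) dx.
g(x) = 2*x^2/7 - 3*x + 6/35

The best approximation g ∈ W is the orthogonal projection of f onto W. Writing g = a_0 + a_1 x + a_2 x^2, the coefficients solve the normal equations G · a = b where
  G_{ij} = <φ_i, φ_j> and b_i = <f, φ_i>, with φ_0 = 1, φ_1 = x, φ_2 = x^2.
G =
  [2, 0, 2/3]
  [0, 2/3, 0]
  [2/3, 0, 2/5],
b = (8/15, -2, 8/35).
Solving gives a_0 = 6/35, a_1 = -3, a_2 = 2/7, so
  g(x) = 2*x^2/7 - 3*x + 6/35.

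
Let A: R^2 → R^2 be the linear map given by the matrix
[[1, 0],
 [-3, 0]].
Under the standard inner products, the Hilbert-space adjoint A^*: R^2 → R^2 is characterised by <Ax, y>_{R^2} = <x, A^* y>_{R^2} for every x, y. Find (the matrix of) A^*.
A^* = A^T =
[[1, -3],
 [0, 0]]

For real matrices with standard dot products, the defining identity <Ax, y> = <x, A^* y> gives (Ax)^T y = x^T (A^*) y, i.e. x^T A^T y = x^T (A^*) y. Since this holds for all x, y, we must have A^* = A^T. Therefore
A^* =
[[1, -3],
 [0, 0]].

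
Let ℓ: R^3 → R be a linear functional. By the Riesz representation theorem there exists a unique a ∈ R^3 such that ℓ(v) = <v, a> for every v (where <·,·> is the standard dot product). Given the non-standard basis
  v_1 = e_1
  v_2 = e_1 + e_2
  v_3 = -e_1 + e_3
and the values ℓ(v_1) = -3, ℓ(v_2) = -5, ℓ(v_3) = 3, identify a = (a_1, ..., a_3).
a = (-3, -2, 0)

Write a = (a_1, ..., a_3) in the standard basis. For each basis vector v_i, ℓ(v_i) = <v_i, a> is a linear equation in the a_j's. Collect the n equations into a matrix system V a = ℓ, where row i of V is v_i (expressed in the standard basis). Since V is invertible (lower-triangular with 1s on the diagonal, up to permutation), solve by back-substitution:
  V =
[[1, 0, 0],
 [1, 1, 0],
 [-1, 0, 1]]
  V a = (-3, -5, 3)
Solving gives a = (-3, -2, 0).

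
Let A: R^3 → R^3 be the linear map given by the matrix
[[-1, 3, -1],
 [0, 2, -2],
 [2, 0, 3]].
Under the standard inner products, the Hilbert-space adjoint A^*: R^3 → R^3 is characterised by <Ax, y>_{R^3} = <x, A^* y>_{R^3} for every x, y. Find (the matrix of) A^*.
A^* = A^T =
[[-1, 0, 2],
 [3, 2, 0],
 [-1, -2, 3]]

For real matrices with standard dot products, the defining identity <Ax, y> = <x, A^* y> gives (Ax)^T y = x^T (A^*) y, i.e. x^T A^T y = x^T (A^*) y. Since this holds for all x, y, we must have A^* = A^T. Therefore
A^* =
[[-1, 0, 2],
 [3, 2, 0],
 [-1, -2, 3]].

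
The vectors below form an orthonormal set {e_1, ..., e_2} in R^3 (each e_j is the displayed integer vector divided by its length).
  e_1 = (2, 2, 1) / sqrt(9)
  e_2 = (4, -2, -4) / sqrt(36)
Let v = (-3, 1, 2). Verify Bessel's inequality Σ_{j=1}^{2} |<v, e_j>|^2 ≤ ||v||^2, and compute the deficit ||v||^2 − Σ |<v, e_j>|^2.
Σ |<v, e_j>|^2 = 125/9; ||v||^2 = 14; deficit = 1/9

Write each e_j = u_j / sqrt(<u_j, u_j>) where u_j is the displayed integer vector. Then <v, e_j> = <v, u_j> / sqrt(<u_j, u_j>), so |<v, e_j>|^2 = <v, u_j>^2 / <u_j, u_j>.
Coefficients: <v, e_1> = -2/sqrt(9), <v, e_2> = -22/sqrt(36).
Square and sum: Σ |<v, e_j>|^2 = 125/9.
Compute ||v||^2 = v·v = 14.
Deficit = 14 − 125/9 = 1/9 ≥ 0, confirming Bessel's inequality. (The deficit equals ||v − Σ <v,e_j> e_j||^2, the squared distance from v to span{e_j}.)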